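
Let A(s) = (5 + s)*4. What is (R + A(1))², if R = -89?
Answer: 4225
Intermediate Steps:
A(s) = 20 + 4*s
(R + A(1))² = (-89 + (20 + 4*1))² = (-89 + (20 + 4))² = (-89 + 24)² = (-65)² = 4225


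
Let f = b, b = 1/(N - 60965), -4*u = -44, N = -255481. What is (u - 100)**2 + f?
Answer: 2506568765/316446 ≈ 7921.0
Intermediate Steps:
u = 11 (u = -1/4*(-44) = 11)
b = -1/316446 (b = 1/(-255481 - 60965) = 1/(-316446) = -1/316446 ≈ -3.1601e-6)
f = -1/316446 ≈ -3.1601e-6
(u - 100)**2 + f = (11 - 100)**2 - 1/316446 = (-89)**2 - 1/316446 = 7921 - 1/316446 = 2506568765/316446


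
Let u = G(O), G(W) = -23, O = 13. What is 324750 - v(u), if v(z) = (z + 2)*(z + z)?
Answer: 323784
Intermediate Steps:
u = -23
v(z) = 2*z*(2 + z) (v(z) = (2 + z)*(2*z) = 2*z*(2 + z))
324750 - v(u) = 324750 - 2*(-23)*(2 - 23) = 324750 - 2*(-23)*(-21) = 324750 - 1*966 = 324750 - 966 = 323784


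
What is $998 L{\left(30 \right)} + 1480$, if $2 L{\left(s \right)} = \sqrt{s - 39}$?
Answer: $1480 + 1497 i \approx 1480.0 + 1497.0 i$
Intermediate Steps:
$L{\left(s \right)} = \frac{\sqrt{-39 + s}}{2}$ ($L{\left(s \right)} = \frac{\sqrt{s - 39}}{2} = \frac{\sqrt{-39 + s}}{2}$)
$998 L{\left(30 \right)} + 1480 = 998 \frac{\sqrt{-39 + 30}}{2} + 1480 = 998 \frac{\sqrt{-9}}{2} + 1480 = 998 \frac{3 i}{2} + 1480 = 1497 i + 1480 = 1480 + 1497 i$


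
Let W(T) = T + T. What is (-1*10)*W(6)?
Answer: -120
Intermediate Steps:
W(T) = 2*T
(-1*10)*W(6) = (-1*10)*(2*6) = -10*12 = -120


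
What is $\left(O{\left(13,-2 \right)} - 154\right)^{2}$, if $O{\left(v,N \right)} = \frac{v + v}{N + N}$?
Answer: $\frac{103041}{4} \approx 25760.0$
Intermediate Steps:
$O{\left(v,N \right)} = \frac{v}{N}$ ($O{\left(v,N \right)} = \frac{2 v}{2 N} = 2 v \frac{1}{2 N} = \frac{v}{N}$)
$\left(O{\left(13,-2 \right)} - 154\right)^{2} = \left(\frac{13}{-2} - 154\right)^{2} = \left(13 \left(- \frac{1}{2}\right) - 154\right)^{2} = \left(- \frac{13}{2} - 154\right)^{2} = \left(- \frac{321}{2}\right)^{2} = \frac{103041}{4}$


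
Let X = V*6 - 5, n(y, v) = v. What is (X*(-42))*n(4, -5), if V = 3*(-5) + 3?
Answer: -16170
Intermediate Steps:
V = -12 (V = -15 + 3 = -12)
X = -77 (X = -12*6 - 5 = -72 - 5 = -77)
(X*(-42))*n(4, -5) = -77*(-42)*(-5) = 3234*(-5) = -16170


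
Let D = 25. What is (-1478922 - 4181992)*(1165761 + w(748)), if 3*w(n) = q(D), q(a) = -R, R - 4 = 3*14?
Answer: -19797557894618/3 ≈ -6.5992e+12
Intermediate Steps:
R = 46 (R = 4 + 3*14 = 4 + 42 = 46)
q(a) = -46 (q(a) = -1*46 = -46)
w(n) = -46/3 (w(n) = (⅓)*(-46) = -46/3)
(-1478922 - 4181992)*(1165761 + w(748)) = (-1478922 - 4181992)*(1165761 - 46/3) = -5660914*3497237/3 = -19797557894618/3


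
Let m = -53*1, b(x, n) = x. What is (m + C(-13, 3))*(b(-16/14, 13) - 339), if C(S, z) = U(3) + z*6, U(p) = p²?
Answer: 61906/7 ≈ 8843.7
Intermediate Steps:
m = -53
C(S, z) = 9 + 6*z (C(S, z) = 3² + z*6 = 9 + 6*z)
(m + C(-13, 3))*(b(-16/14, 13) - 339) = (-53 + (9 + 6*3))*(-16/14 - 339) = (-53 + (9 + 18))*(-16*1/14 - 339) = (-53 + 27)*(-8/7 - 339) = -26*(-2381/7) = 61906/7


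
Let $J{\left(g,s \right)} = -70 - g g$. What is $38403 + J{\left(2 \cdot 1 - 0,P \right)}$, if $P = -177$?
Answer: $38329$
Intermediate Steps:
$J{\left(g,s \right)} = -70 - g^{2}$
$38403 + J{\left(2 \cdot 1 - 0,P \right)} = 38403 - \left(70 + \left(2 \cdot 1 - 0\right)^{2}\right) = 38403 - \left(70 + \left(2 + 0\right)^{2}\right) = 38403 - 74 = 38329$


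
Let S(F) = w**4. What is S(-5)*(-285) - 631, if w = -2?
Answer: -5191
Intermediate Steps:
S(F) = 16 (S(F) = (-2)**4 = 16)
S(-5)*(-285) - 631 = 16*(-285) - 631 = -4560 - 631 = -5191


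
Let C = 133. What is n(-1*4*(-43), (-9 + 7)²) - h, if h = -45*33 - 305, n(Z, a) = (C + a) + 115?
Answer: 2042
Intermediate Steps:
n(Z, a) = 248 + a (n(Z, a) = (133 + a) + 115 = 248 + a)
h = -1790 (h = -1485 - 305 = -1790)
n(-1*4*(-43), (-9 + 7)²) - h = (248 + (-9 + 7)²) - 1*(-1790) = (248 + (-2)²) + 1790 = (248 + 4) + 1790 = 252 + 1790 = 2042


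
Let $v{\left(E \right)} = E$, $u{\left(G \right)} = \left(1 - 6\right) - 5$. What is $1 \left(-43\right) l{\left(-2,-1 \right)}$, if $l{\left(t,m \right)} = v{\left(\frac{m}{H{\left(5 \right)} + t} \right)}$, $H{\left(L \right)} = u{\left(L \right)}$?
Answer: $- \frac{43}{12} \approx -3.5833$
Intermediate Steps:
$u{\left(G \right)} = -10$ ($u{\left(G \right)} = \left(1 - 6\right) - 5 = -5 - 5 = -10$)
$H{\left(L \right)} = -10$
$l{\left(t,m \right)} = \frac{m}{-10 + t}$
$1 \left(-43\right) l{\left(-2,-1 \right)} = 1 \left(-43\right) \left(- \frac{1}{-10 - 2}\right) = - 43 \left(- \frac{1}{-12}\right) = - 43 \left(\left(-1\right) \left(- \frac{1}{12}\right)\right) = \left(-43\right) \frac{1}{12} = - \frac{43}{12}$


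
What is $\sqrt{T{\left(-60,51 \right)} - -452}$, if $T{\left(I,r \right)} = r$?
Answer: $\sqrt{503} \approx 22.428$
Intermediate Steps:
$\sqrt{T{\left(-60,51 \right)} - -452} = \sqrt{51 - -452} = \sqrt{51 + \left(-28 + 480\right)} = \sqrt{51 + 452} = \sqrt{503}$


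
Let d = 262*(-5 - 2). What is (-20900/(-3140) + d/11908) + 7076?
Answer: 6620567089/934778 ≈ 7082.5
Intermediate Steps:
d = -1834 (d = 262*(-7) = -1834)
(-20900/(-3140) + d/11908) + 7076 = (-20900/(-3140) - 1834/11908) + 7076 = (-20900*(-1/3140) - 1834*1/11908) + 7076 = (1045/157 - 917/5954) + 7076 = 6077961/934778 + 7076 = 6620567089/934778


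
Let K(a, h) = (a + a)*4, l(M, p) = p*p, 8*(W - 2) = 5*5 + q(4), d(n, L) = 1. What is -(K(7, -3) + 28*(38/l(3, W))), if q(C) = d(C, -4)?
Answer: -5960/63 ≈ -94.603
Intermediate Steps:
q(C) = 1
W = 21/4 (W = 2 + (5*5 + 1)/8 = 2 + (25 + 1)/8 = 2 + (⅛)*26 = 2 + 13/4 = 21/4 ≈ 5.2500)
l(M, p) = p²
K(a, h) = 8*a (K(a, h) = (2*a)*4 = 8*a)
-(K(7, -3) + 28*(38/l(3, W))) = -(8*7 + 28*(38/((21/4)²))) = -(56 + 28*(38/(441/16))) = -(56 + 28*(38*(16/441))) = -(56 + 28*(608/441)) = -(56 + 2432/63) = -1*5960/63 = -5960/63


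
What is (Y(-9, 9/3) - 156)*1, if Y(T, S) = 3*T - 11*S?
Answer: -216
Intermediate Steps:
Y(T, S) = -11*S + 3*T
(Y(-9, 9/3) - 156)*1 = ((-99/3 + 3*(-9)) - 156)*1 = ((-99/3 - 27) - 156)*1 = ((-11*3 - 27) - 156)*1 = ((-33 - 27) - 156)*1 = (-60 - 156)*1 = -216*1 = -216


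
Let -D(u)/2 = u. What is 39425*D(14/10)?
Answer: -110390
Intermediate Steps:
D(u) = -2*u
39425*D(14/10) = 39425*(-28/10) = 39425*(-2*7/5) = 39425*(-14/5) = -110390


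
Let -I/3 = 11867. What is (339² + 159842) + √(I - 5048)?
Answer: 274763 + I*√40649 ≈ 2.7476e+5 + 201.62*I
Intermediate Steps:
I = -35601 (I = -3*11867 = -35601)
(339² + 159842) + √(I - 5048) = (339² + 159842) + √(-35601 - 5048) = (114921 + 159842) + √(-40649) = 274763 + I*√40649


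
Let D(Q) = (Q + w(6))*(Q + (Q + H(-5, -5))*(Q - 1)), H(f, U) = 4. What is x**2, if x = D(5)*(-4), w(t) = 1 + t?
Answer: 3873024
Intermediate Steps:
D(Q) = (7 + Q)*(Q + (-1 + Q)*(4 + Q)) (D(Q) = (Q + (1 + 6))*(Q + (Q + 4)*(Q - 1)) = (Q + 7)*(Q + (4 + Q)*(-1 + Q)) = (7 + Q)*(Q + (-1 + Q)*(4 + Q)))
x = -1968 (x = (-28 + 5**3 + 11*5**2 + 24*5)*(-4) = (-28 + 125 + 11*25 + 120)*(-4) = (-28 + 125 + 275 + 120)*(-4) = 492*(-4) = -1968)
x**2 = (-1968)**2 = 3873024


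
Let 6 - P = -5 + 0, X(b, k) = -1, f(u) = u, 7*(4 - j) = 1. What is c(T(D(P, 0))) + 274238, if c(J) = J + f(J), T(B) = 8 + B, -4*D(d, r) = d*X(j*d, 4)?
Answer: 548519/2 ≈ 2.7426e+5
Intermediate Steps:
j = 27/7 (j = 4 - 1/7*1 = 4 - 1/7 = 27/7 ≈ 3.8571)
P = 11 (P = 6 - (-5 + 0) = 6 - 1*(-5) = 6 + 5 = 11)
D(d, r) = d/4 (D(d, r) = -d*(-1)/4 = -(-1)*d/4 = d/4)
c(J) = 2*J (c(J) = J + J = 2*J)
c(T(D(P, 0))) + 274238 = 2*(8 + (1/4)*11) + 274238 = 2*(8 + 11/4) + 274238 = 2*(43/4) + 274238 = 43/2 + 274238 = 548519/2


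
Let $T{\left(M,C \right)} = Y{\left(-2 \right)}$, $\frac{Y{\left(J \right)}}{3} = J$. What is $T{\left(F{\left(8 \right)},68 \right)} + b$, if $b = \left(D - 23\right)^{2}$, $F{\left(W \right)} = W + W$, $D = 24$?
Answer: $-5$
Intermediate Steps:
$Y{\left(J \right)} = 3 J$
$F{\left(W \right)} = 2 W$
$T{\left(M,C \right)} = -6$ ($T{\left(M,C \right)} = 3 \left(-2\right) = -6$)
$b = 1$ ($b = \left(24 - 23\right)^{2} = 1^{2} = 1$)
$T{\left(F{\left(8 \right)},68 \right)} + b = -6 + 1 = -5$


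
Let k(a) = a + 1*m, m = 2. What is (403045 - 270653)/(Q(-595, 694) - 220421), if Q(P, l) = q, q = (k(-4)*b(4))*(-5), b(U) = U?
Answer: -6968/11599 ≈ -0.60074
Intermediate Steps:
k(a) = 2 + a (k(a) = a + 1*2 = a + 2 = 2 + a)
q = 40 (q = ((2 - 4)*4)*(-5) = -2*4*(-5) = -8*(-5) = 40)
Q(P, l) = 40
(403045 - 270653)/(Q(-595, 694) - 220421) = (403045 - 270653)/(40 - 220421) = 132392/(-220381) = 132392*(-1/220381) = -6968/11599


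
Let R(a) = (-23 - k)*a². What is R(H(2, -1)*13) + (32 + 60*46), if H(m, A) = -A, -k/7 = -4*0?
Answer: -1095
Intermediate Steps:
k = 0 (k = -(-28)*0 = -7*0 = 0)
R(a) = -23*a² (R(a) = (-23 - 1*0)*a² = (-23 + 0)*a² = -23*a²)
R(H(2, -1)*13) + (32 + 60*46) = -23*(-1*(-1)*13)² + (32 + 60*46) = -23*(1*13)² + (32 + 2760) = -23*13² + 2792 = -23*169 + 2792 = -3887 + 2792 = -1095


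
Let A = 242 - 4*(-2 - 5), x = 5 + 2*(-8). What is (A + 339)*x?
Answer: -6699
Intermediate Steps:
x = -11 (x = 5 - 16 = -11)
A = 270 (A = 242 - 4*(-7) = 242 - 1*(-28) = 242 + 28 = 270)
(A + 339)*x = (270 + 339)*(-11) = 609*(-11) = -6699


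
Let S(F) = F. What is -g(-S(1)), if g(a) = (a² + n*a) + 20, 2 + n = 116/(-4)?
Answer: -52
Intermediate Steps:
n = -31 (n = -2 + 116/(-4) = -2 + 116*(-¼) = -2 - 29 = -31)
g(a) = 20 + a² - 31*a (g(a) = (a² - 31*a) + 20 = 20 + a² - 31*a)
-g(-S(1)) = -(20 + (-1*1)² - (-31)) = -(20 + (-1)² - 31*(-1)) = -(20 + 1 + 31) = -1*52 = -52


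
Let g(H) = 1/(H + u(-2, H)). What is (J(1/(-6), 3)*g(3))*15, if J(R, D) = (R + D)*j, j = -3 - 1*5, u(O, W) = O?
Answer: -340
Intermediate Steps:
j = -8 (j = -3 - 5 = -8)
g(H) = 1/(-2 + H) (g(H) = 1/(H - 2) = 1/(-2 + H))
J(R, D) = -8*D - 8*R (J(R, D) = (R + D)*(-8) = (D + R)*(-8) = -8*D - 8*R)
(J(1/(-6), 3)*g(3))*15 = ((-8*3 - 8/(-6))/(-2 + 3))*15 = ((-24 - 8*(-1)/6)/1)*15 = ((-24 - 8*(-⅙))*1)*15 = ((-24 + 4/3)*1)*15 = -68/3*1*15 = -68/3*15 = -340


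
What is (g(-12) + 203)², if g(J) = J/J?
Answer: 41616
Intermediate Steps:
g(J) = 1
(g(-12) + 203)² = (1 + 203)² = 204² = 41616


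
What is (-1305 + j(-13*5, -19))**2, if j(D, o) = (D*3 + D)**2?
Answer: 4395027025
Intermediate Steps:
j(D, o) = 16*D**2 (j(D, o) = (3*D + D)**2 = (4*D)**2 = 16*D**2)
(-1305 + j(-13*5, -19))**2 = (-1305 + 16*(-13*5)**2)**2 = (-1305 + 16*(-65)**2)**2 = (-1305 + 16*4225)**2 = (-1305 + 67600)**2 = 66295**2 = 4395027025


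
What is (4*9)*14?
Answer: 504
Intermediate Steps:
(4*9)*14 = 36*14 = 504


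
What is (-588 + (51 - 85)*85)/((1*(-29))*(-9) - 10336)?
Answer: 3478/10075 ≈ 0.34521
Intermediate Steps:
(-588 + (51 - 85)*85)/((1*(-29))*(-9) - 10336) = (-588 - 34*85)/(-29*(-9) - 10336) = (-588 - 2890)/(261 - 10336) = -3478/(-10075) = -3478*(-1/10075) = 3478/10075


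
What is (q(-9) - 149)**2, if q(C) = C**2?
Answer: 4624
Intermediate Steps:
(q(-9) - 149)**2 = ((-9)**2 - 149)**2 = (81 - 149)**2 = (-68)**2 = 4624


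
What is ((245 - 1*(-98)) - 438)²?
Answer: 9025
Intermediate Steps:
((245 - 1*(-98)) - 438)² = ((245 + 98) - 438)² = (343 - 438)² = (-95)² = 9025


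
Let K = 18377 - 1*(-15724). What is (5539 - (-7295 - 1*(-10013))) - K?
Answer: -31280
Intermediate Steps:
K = 34101 (K = 18377 + 15724 = 34101)
(5539 - (-7295 - 1*(-10013))) - K = (5539 - (-7295 - 1*(-10013))) - 1*34101 = (5539 - (-7295 + 10013)) - 34101 = (5539 - 1*2718) - 34101 = (5539 - 2718) - 34101 = 2821 - 34101 = -31280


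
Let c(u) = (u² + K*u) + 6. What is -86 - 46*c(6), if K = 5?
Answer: -3398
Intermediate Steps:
c(u) = 6 + u² + 5*u (c(u) = (u² + 5*u) + 6 = 6 + u² + 5*u)
-86 - 46*c(6) = -86 - 46*(6 + 6² + 5*6) = -86 - 46*(6 + 36 + 30) = -86 - 46*72 = -86 - 3312 = -3398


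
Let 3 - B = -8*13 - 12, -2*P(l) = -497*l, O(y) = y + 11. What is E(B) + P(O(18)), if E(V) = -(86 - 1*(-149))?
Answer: 13943/2 ≈ 6971.5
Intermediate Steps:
O(y) = 11 + y
P(l) = 497*l/2 (P(l) = -(-497)*l/2 = 497*l/2)
B = 119 (B = 3 - (-8*13 - 12) = 3 - (-104 - 12) = 3 - 1*(-116) = 3 + 116 = 119)
E(V) = -235 (E(V) = -(86 + 149) = -1*235 = -235)
E(B) + P(O(18)) = -235 + 497*(11 + 18)/2 = -235 + (497/2)*29 = -235 + 14413/2 = 13943/2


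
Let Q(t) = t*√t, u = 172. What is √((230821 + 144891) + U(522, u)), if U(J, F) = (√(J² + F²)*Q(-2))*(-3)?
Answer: 2*√(93928 + 3*I*√151034) ≈ 612.96 + 3.8041*I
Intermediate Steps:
Q(t) = t^(3/2)
U(J, F) = 6*I*√2*√(F² + J²) (U(J, F) = (√(J² + F²)*(-2)^(3/2))*(-3) = (√(F² + J²)*(-2*I*√2))*(-3) = -2*I*√2*√(F² + J²)*(-3) = 6*I*√2*√(F² + J²))
√((230821 + 144891) + U(522, u)) = √((230821 + 144891) + 6*I*√2*√(172² + 522²)) = √(375712 + 6*I*√2*√(29584 + 272484)) = √(375712 + 6*I*√2*√302068) = √(375712 + 6*I*√2*(2*√75517)) = √(375712 + 12*I*√151034)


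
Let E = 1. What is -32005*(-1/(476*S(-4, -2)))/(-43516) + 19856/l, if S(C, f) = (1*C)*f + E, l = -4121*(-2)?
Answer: 1850671124227/768247303824 ≈ 2.4090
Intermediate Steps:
l = 8242
S(C, f) = 1 + C*f (S(C, f) = (1*C)*f + 1 = C*f + 1 = 1 + C*f)
-32005*(-1/(476*S(-4, -2)))/(-43516) + 19856/l = -32005*(-1/(476*(1 - 4*(-2))))/(-43516) + 19856/8242 = -32005*(-1/(476*(1 + 8)))*(-1/43516) + 19856*(1/8242) = -32005/((28*9)*(-17))*(-1/43516) + 9928/4121 = -32005/(252*(-17))*(-1/43516) + 9928/4121 = -32005/(-4284)*(-1/43516) + 9928/4121 = -32005*(-1/4284)*(-1/43516) + 9928/4121 = (32005/4284)*(-1/43516) + 9928/4121 = -32005/186422544 + 9928/4121 = 1850671124227/768247303824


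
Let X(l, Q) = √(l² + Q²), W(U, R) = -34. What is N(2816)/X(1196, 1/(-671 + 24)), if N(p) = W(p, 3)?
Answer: -21998*√598785011345/598785011345 ≈ -0.028428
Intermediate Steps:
N(p) = -34
X(l, Q) = √(Q² + l²)
N(2816)/X(1196, 1/(-671 + 24)) = -34/√((1/(-671 + 24))² + 1196²) = -34/√((1/(-647))² + 1430416) = -34/√((-1/647)² + 1430416) = -34/√(1/418609 + 1430416) = -34*647*√598785011345/598785011345 = -21998*√598785011345/598785011345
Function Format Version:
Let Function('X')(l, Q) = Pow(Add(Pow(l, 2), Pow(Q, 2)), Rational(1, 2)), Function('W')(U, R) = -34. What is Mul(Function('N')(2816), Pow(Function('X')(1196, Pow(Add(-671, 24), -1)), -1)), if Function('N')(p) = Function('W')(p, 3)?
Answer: Mul(Rational(-21998, 598785011345), Pow(598785011345, Rational(1, 2))) ≈ -0.028428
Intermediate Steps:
Function('N')(p) = -34
Function('X')(l, Q) = Pow(Add(Pow(Q, 2), Pow(l, 2)), Rational(1, 2))
Mul(Function('N')(2816), Pow(Function('X')(1196, Pow(Add(-671, 24), -1)), -1)) = Mul(-34, Pow(Pow(Add(Pow(Pow(Add(-671, 24), -1), 2), Pow(1196, 2)), Rational(1, 2)), -1)) = Mul(-34, Pow(Pow(Add(Pow(Pow(-647, -1), 2), 1430416), Rational(1, 2)), -1)) = Mul(-34, Pow(Pow(Add(Pow(Rational(-1, 647), 2), 1430416), Rational(1, 2)), -1)) = Mul(-34, Pow(Pow(Add(Rational(1, 418609), 1430416), Rational(1, 2)), -1)) = Mul(-34, Pow(Pow(Rational(598785011345, 418609), Rational(1, 2)), -1)) = Mul(-34, Pow(Mul(Rational(1, 647), Pow(598785011345, Rational(1, 2))), -1)) = Mul(-34, Mul(Rational(647, 598785011345), Pow(598785011345, Rational(1, 2)))) = Mul(Rational(-21998, 598785011345), Pow(598785011345, Rational(1, 2)))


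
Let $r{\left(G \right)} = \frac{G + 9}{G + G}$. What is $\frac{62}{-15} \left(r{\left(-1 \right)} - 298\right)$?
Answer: $\frac{18724}{15} \approx 1248.3$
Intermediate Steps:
$r{\left(G \right)} = \frac{9 + G}{2 G}$
$\frac{62}{-15} \left(r{\left(-1 \right)} - 298\right) = \frac{62}{-15} \left(\frac{9 - 1}{2 \left(-1\right)} - 298\right) = 62 \left(- \frac{1}{15}\right) \left(\frac{1}{2} \left(-1\right) 8 - 298\right) = - \frac{62 \left(-4 - 298\right)}{15} = \left(- \frac{62}{15}\right) \left(-302\right) = \frac{18724}{15}$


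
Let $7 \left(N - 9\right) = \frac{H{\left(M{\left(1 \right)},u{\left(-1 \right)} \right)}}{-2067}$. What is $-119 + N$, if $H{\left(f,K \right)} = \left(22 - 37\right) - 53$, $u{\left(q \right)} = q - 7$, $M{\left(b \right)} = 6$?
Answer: $- \frac{1591522}{14469} \approx -110.0$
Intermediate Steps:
$u{\left(q \right)} = -7 + q$
$H{\left(f,K \right)} = -68$ ($H{\left(f,K \right)} = -15 - 53 = -68$)
$N = \frac{130289}{14469}$ ($N = 9 + \frac{\left(-68\right) \frac{1}{-2067}}{7} = 9 + \frac{\left(-68\right) \left(- \frac{1}{2067}\right)}{7} = 9 + \frac{1}{7} \cdot \frac{68}{2067} = 9 + \frac{68}{14469} = \frac{130289}{14469} \approx 9.0047$)
$-119 + N = -119 + \frac{130289}{14469} = - \frac{1591522}{14469}$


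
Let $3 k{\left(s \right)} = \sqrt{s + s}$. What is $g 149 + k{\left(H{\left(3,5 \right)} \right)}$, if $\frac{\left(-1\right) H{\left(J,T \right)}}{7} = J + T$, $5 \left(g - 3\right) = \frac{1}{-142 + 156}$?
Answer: $\frac{31439}{70} + \frac{4 i \sqrt{7}}{3} \approx 449.13 + 3.5277 i$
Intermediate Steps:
$g = \frac{211}{70}$ ($g = 3 + \frac{1}{5 \left(-142 + 156\right)} = 3 + \frac{1}{5 \cdot 14} = 3 + \frac{1}{5} \cdot \frac{1}{14} = 3 + \frac{1}{70} = \frac{211}{70} \approx 3.0143$)
$H{\left(J,T \right)} = - 7 J - 7 T$ ($H{\left(J,T \right)} = - 7 \left(J + T\right) = - 7 J - 7 T$)
$k{\left(s \right)} = \frac{\sqrt{2} \sqrt{s}}{3}$ ($k{\left(s \right)} = \frac{\sqrt{s + s}}{3} = \frac{\sqrt{2 s}}{3} = \frac{\sqrt{2} \sqrt{s}}{3}$)
$g 149 + k{\left(H{\left(3,5 \right)} \right)} = \frac{211}{70} \cdot 149 + \frac{\sqrt{2} \sqrt{\left(-7\right) 3 - 35}}{3} = \frac{31439}{70} + \frac{\sqrt{2} \sqrt{-21 - 35}}{3} = \frac{31439}{70} + \frac{\sqrt{2} \sqrt{-56}}{3} = \frac{31439}{70} + \frac{\sqrt{2} \cdot 2 i \sqrt{14}}{3} = \frac{31439}{70} + \frac{4 i \sqrt{7}}{3}$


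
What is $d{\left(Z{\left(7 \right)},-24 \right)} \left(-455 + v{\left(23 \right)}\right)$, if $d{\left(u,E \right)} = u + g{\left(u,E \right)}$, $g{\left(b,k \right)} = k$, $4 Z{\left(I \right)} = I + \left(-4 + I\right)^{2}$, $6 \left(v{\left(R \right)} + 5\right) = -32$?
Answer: $\frac{27920}{3} \approx 9306.7$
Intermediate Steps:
$v{\left(R \right)} = - \frac{31}{3}$ ($v{\left(R \right)} = -5 + \frac{1}{6} \left(-32\right) = -5 - \frac{16}{3} = - \frac{31}{3}$)
$Z{\left(I \right)} = \frac{I}{4} + \frac{\left(-4 + I\right)^{2}}{4}$ ($Z{\left(I \right)} = \frac{I + \left(-4 + I\right)^{2}}{4} = \frac{I}{4} + \frac{\left(-4 + I\right)^{2}}{4}$)
$d{\left(u,E \right)} = E + u$ ($d{\left(u,E \right)} = u + E = E + u$)
$d{\left(Z{\left(7 \right)},-24 \right)} \left(-455 + v{\left(23 \right)}\right) = \left(-24 + \left(\frac{1}{4} \cdot 7 + \frac{\left(-4 + 7\right)^{2}}{4}\right)\right) \left(-455 - \frac{31}{3}\right) = \left(-24 + \left(\frac{7}{4} + \frac{3^{2}}{4}\right)\right) \left(- \frac{1396}{3}\right) = \left(-24 + \left(\frac{7}{4} + \frac{1}{4} \cdot 9\right)\right) \left(- \frac{1396}{3}\right) = \left(-24 + \left(\frac{7}{4} + \frac{9}{4}\right)\right) \left(- \frac{1396}{3}\right) = \left(-24 + 4\right) \left(- \frac{1396}{3}\right) = \left(-20\right) \left(- \frac{1396}{3}\right) = \frac{27920}{3}$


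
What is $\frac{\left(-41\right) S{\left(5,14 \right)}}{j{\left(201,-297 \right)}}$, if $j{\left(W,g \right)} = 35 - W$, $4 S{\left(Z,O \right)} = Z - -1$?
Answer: $\frac{123}{332} \approx 0.37048$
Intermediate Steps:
$S{\left(Z,O \right)} = \frac{1}{4} + \frac{Z}{4}$ ($S{\left(Z,O \right)} = \frac{Z - -1}{4} = \frac{Z + 1}{4} = \frac{1 + Z}{4} = \frac{1}{4} + \frac{Z}{4}$)
$\frac{\left(-41\right) S{\left(5,14 \right)}}{j{\left(201,-297 \right)}} = \frac{\left(-41\right) \left(\frac{1}{4} + \frac{1}{4} \cdot 5\right)}{35 - 201} = \frac{\left(-41\right) \left(\frac{1}{4} + \frac{5}{4}\right)}{35 - 201} = \frac{\left(-41\right) \frac{3}{2}}{-166} = \left(- \frac{123}{2}\right) \left(- \frac{1}{166}\right) = \frac{123}{332}$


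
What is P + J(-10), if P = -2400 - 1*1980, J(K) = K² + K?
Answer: -4290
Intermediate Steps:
J(K) = K + K²
P = -4380 (P = -2400 - 1980 = -4380)
P + J(-10) = -4380 - 10*(1 - 10) = -4380 - 10*(-9) = -4380 + 90 = -4290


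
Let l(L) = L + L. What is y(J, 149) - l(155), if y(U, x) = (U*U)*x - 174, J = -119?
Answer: 2109505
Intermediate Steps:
l(L) = 2*L
y(U, x) = -174 + x*U² (y(U, x) = U²*x - 174 = x*U² - 174 = -174 + x*U²)
y(J, 149) - l(155) = (-174 + 149*(-119)²) - 2*155 = (-174 + 149*14161) - 1*310 = (-174 + 2109989) - 310 = 2109815 - 310 = 2109505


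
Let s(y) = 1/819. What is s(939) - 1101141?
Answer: -901834478/819 ≈ -1.1011e+6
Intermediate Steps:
s(y) = 1/819
s(939) - 1101141 = 1/819 - 1101141 = -901834478/819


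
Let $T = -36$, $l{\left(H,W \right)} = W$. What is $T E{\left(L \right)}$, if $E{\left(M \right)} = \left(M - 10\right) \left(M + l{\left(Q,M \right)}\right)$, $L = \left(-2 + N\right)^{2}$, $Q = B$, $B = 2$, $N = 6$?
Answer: $-6912$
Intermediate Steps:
$Q = 2$
$L = 16$ ($L = \left(-2 + 6\right)^{2} = 4^{2} = 16$)
$E{\left(M \right)} = 2 M \left(-10 + M\right)$ ($E{\left(M \right)} = \left(M - 10\right) \left(M + M\right) = \left(-10 + M\right) 2 M = 2 M \left(-10 + M\right)$)
$T E{\left(L \right)} = - 36 \cdot 2 \cdot 16 \left(-10 + 16\right) = - 36 \cdot 2 \cdot 16 \cdot 6 = \left(-36\right) 192 = -6912$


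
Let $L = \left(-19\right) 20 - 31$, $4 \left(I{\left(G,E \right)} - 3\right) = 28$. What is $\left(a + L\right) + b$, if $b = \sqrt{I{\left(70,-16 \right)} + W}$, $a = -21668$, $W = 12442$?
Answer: $-22079 + 2 \sqrt{3113} \approx -21967.0$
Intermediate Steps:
$I{\left(G,E \right)} = 10$ ($I{\left(G,E \right)} = 3 + \frac{1}{4} \cdot 28 = 3 + 7 = 10$)
$L = -411$ ($L = -380 - 31 = -411$)
$b = 2 \sqrt{3113}$ ($b = \sqrt{10 + 12442} = \sqrt{12452} = 2 \sqrt{3113} \approx 111.59$)
$\left(a + L\right) + b = \left(-21668 - 411\right) + 2 \sqrt{3113} = -22079 + 2 \sqrt{3113}$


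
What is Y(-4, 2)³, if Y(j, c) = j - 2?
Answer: -216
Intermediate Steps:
Y(j, c) = -2 + j
Y(-4, 2)³ = (-2 - 4)³ = (-6)³ = -216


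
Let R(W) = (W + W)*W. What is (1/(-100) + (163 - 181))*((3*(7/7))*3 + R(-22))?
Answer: -1759577/100 ≈ -17596.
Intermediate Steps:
R(W) = 2*W² (R(W) = (2*W)*W = 2*W²)
(1/(-100) + (163 - 181))*((3*(7/7))*3 + R(-22)) = (1/(-100) + (163 - 181))*((3*(7/7))*3 + 2*(-22)²) = (-1/100 - 18)*((3*(7*(⅐)))*3 + 2*484) = -1801*((3*1)*3 + 968)/100 = -1801*(3*3 + 968)/100 = -1801*(9 + 968)/100 = -1801/100*977 = -1759577/100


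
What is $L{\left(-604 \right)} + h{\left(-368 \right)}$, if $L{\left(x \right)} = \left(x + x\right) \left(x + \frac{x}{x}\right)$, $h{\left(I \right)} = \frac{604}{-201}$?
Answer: $\frac{146412620}{201} \approx 7.2842 \cdot 10^{5}$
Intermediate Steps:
$h{\left(I \right)} = - \frac{604}{201}$ ($h{\left(I \right)} = 604 \left(- \frac{1}{201}\right) = - \frac{604}{201}$)
$L{\left(x \right)} = 2 x \left(1 + x\right)$ ($L{\left(x \right)} = 2 x \left(x + 1\right) = 2 x \left(1 + x\right)$)
$L{\left(-604 \right)} + h{\left(-368 \right)} = 2 \left(-604\right) \left(1 - 604\right) - \frac{604}{201} = 2 \left(-604\right) \left(-603\right) - \frac{604}{201} = 728424 - \frac{604}{201} = \frac{146412620}{201}$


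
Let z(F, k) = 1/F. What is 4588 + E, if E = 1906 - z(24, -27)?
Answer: 155855/24 ≈ 6494.0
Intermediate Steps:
E = 45743/24 (E = 1906 - 1/24 = 45743/24 ≈ 1906.0)
4588 + E = 4588 + 45743/24 = 155855/24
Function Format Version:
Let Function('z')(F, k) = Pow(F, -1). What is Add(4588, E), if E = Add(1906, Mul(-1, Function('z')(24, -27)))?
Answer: Rational(155855, 24) ≈ 6494.0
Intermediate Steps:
E = Rational(45743, 24) (E = Add(1906, Mul(-1, Pow(24, -1))) = Add(1906, Mul(-1, Rational(1, 24))) = Add(1906, Rational(-1, 24)) = Rational(45743, 24) ≈ 1906.0)
Add(4588, E) = Add(4588, Rational(45743, 24)) = Rational(155855, 24)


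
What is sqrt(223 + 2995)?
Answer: sqrt(3218) ≈ 56.727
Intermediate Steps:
sqrt(223 + 2995) = sqrt(3218)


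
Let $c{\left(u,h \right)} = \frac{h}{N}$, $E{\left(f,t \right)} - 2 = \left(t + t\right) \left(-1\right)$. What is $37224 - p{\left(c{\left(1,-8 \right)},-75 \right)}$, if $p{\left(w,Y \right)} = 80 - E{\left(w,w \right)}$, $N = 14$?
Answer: $\frac{260030}{7} \approx 37147.0$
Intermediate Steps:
$E{\left(f,t \right)} = 2 - 2 t$ ($E{\left(f,t \right)} = 2 + \left(t + t\right) \left(-1\right) = 2 + 2 t \left(-1\right) = 2 - 2 t$)
$c{\left(u,h \right)} = \frac{h}{14}$
$p{\left(w,Y \right)} = 78 + 2 w$ ($p{\left(w,Y \right)} = 80 - \left(2 - 2 w\right) = 80 + \left(-2 + 2 w\right) = 78 + 2 w$)
$37224 - p{\left(c{\left(1,-8 \right)},-75 \right)} = 37224 - \left(78 + 2 \cdot \frac{1}{14} \left(-8\right)\right) = 37224 - \left(78 + 2 \left(- \frac{4}{7}\right)\right) = 37224 - \left(78 - \frac{8}{7}\right) = 37224 - \frac{538}{7} = \frac{260030}{7}$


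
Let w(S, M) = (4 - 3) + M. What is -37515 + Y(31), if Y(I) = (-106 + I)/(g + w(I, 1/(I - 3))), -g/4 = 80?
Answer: -111681455/2977 ≈ -37515.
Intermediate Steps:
g = -320 (g = -4*80 = -320)
w(S, M) = 1 + M
Y(I) = (-106 + I)/(-319 + 1/(-3 + I)) (Y(I) = (-106 + I)/(-320 + (1 + 1/(I - 3))) = (-106 + I)/(-320 + (1 + 1/(-3 + I))) = (-106 + I)/(-319 + 1/(-3 + I)))
-37515 + Y(31) = -37515 + (-106 + 31)*(-3 + 31)/(958 - 319*31) = -37515 - 75*28/(958 - 9889) = -37515 - 75*28/(-8931) = -37515 - 1/8931*(-75)*28 = -37515 + 700/2977 = -111681455/2977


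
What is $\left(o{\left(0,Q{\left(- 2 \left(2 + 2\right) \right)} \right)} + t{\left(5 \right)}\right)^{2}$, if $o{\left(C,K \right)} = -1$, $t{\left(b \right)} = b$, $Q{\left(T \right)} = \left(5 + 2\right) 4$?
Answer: $16$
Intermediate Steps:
$Q{\left(T \right)} = 28$ ($Q{\left(T \right)} = 7 \cdot 4 = 28$)
$\left(o{\left(0,Q{\left(- 2 \left(2 + 2\right) \right)} \right)} + t{\left(5 \right)}\right)^{2} = \left(-1 + 5\right)^{2} = 4^{2} = 16$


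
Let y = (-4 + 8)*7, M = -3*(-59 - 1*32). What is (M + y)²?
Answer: 90601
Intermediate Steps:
M = 273 (M = -3*(-59 - 32) = -3*(-91) = 273)
y = 28 (y = 4*7 = 28)
(M + y)² = (273 + 28)² = 301² = 90601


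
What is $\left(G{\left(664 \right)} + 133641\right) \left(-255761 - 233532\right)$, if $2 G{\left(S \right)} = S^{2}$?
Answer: $-173253269077$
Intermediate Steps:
$G{\left(S \right)} = \frac{S^{2}}{2}$
$\left(G{\left(664 \right)} + 133641\right) \left(-255761 - 233532\right) = \left(\frac{664^{2}}{2} + 133641\right) \left(-255761 - 233532\right) = \left(\frac{1}{2} \cdot 440896 + 133641\right) \left(-489293\right) = \left(220448 + 133641\right) \left(-489293\right) = 354089 \left(-489293\right) = -173253269077$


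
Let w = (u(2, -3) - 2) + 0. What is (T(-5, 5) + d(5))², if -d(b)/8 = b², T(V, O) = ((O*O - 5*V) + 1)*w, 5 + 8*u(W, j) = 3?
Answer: 1585081/16 ≈ 99068.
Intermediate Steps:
u(W, j) = -¼ (u(W, j) = -5/8 + (⅛)*3 = -5/8 + 3/8 = -¼)
w = -9/4 (w = (-¼ - 2) + 0 = -9/4 + 0 = -9/4 ≈ -2.2500)
T(V, O) = -9/4 - 9*O²/4 + 45*V/4 (T(V, O) = ((O*O - 5*V) + 1)*(-9/4) = ((O² - 5*V) + 1)*(-9/4) = (1 + O² - 5*V)*(-9/4) = -9/4 - 9*O²/4 + 45*V/4)
d(b) = -8*b²
(T(-5, 5) + d(5))² = ((-9/4 - 9/4*5² + (45/4)*(-5)) - 8*5²)² = ((-9/4 - 9/4*25 - 225/4) - 8*25)² = ((-9/4 - 225/4 - 225/4) - 200)² = (-459/4 - 200)² = (-1259/4)² = 1585081/16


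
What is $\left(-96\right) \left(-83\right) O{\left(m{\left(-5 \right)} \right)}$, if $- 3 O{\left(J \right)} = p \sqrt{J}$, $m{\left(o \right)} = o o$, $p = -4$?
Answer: $53120$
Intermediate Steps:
$m{\left(o \right)} = o^{2}$
$O{\left(J \right)} = \frac{4 \sqrt{J}}{3}$ ($O{\left(J \right)} = - \frac{\left(-4\right) \sqrt{J}}{3} = \frac{4 \sqrt{J}}{3}$)
$\left(-96\right) \left(-83\right) O{\left(m{\left(-5 \right)} \right)} = \left(-96\right) \left(-83\right) \frac{4 \sqrt{\left(-5\right)^{2}}}{3} = 7968 \frac{4 \sqrt{25}}{3} = 7968 \cdot \frac{4}{3} \cdot 5 = 7968 \cdot \frac{20}{3} = 53120$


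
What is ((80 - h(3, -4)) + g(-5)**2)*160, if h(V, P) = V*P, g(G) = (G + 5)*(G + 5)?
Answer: 14720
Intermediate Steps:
g(G) = (5 + G)**2 (g(G) = (5 + G)*(5 + G) = (5 + G)**2)
h(V, P) = P*V
((80 - h(3, -4)) + g(-5)**2)*160 = ((80 - (-4)*3) + ((5 - 5)**2)**2)*160 = ((80 - 1*(-12)) + (0**2)**2)*160 = ((80 + 12) + 0**2)*160 = (92 + 0)*160 = 92*160 = 14720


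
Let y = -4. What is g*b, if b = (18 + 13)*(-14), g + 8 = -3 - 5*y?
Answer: -3906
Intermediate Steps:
g = 9 (g = -8 + (-3 - 5*(-4)) = -8 + (-3 + 20) = -8 + 17 = 9)
b = -434 (b = 31*(-14) = -434)
g*b = 9*(-434) = -3906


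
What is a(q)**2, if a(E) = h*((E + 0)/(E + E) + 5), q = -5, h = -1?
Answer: 121/4 ≈ 30.250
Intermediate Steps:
a(E) = -11/2 (a(E) = -((E + 0)/(E + E) + 5) = -(E/((2*E)) + 5) = -(E*(1/(2*E)) + 5) = -(1/2 + 5) = -1*11/2 = -11/2)
a(q)**2 = (-11/2)**2 = 121/4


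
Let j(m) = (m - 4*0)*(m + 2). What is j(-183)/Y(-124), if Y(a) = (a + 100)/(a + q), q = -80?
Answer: 563091/2 ≈ 2.8155e+5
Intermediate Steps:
Y(a) = (100 + a)/(-80 + a) (Y(a) = (a + 100)/(a - 80) = (100 + a)/(-80 + a))
j(m) = m*(2 + m) (j(m) = (m + 0)*(2 + m) = m*(2 + m))
j(-183)/Y(-124) = (-183*(2 - 183))/(((100 - 124)/(-80 - 124))) = (-183*(-181))/((-24/(-204))) = 33123/((-1/204*(-24))) = 33123/(2/17) = 33123*(17/2) = 563091/2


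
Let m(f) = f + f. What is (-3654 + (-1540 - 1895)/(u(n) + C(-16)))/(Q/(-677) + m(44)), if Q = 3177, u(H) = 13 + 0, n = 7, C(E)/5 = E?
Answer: -163416291/3778733 ≈ -43.246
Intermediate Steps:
C(E) = 5*E
u(H) = 13
m(f) = 2*f
(-3654 + (-1540 - 1895)/(u(n) + C(-16)))/(Q/(-677) + m(44)) = (-3654 + (-1540 - 1895)/(13 + 5*(-16)))/(3177/(-677) + 2*44) = (-3654 - 3435/(13 - 80))/(3177*(-1/677) + 88) = (-3654 - 3435/(-67))/(-3177/677 + 88) = (-3654 - 3435*(-1/67))/(56399/677) = (-3654 + 3435/67)*(677/56399) = -241383/67*677/56399 = -163416291/3778733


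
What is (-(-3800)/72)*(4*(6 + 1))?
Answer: 13300/9 ≈ 1477.8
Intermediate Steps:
(-(-3800)/72)*(4*(6 + 1)) = (-(-3800)/72)*(4*7) = -100*(-19/36)*28 = (475/9)*28 = 13300/9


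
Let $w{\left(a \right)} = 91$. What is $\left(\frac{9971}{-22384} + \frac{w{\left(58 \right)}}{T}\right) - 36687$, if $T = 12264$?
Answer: $- \frac{179845343227}{4902096} \approx -36687.0$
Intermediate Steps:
$\left(\frac{9971}{-22384} + \frac{w{\left(58 \right)}}{T}\right) - 36687 = \left(\frac{9971}{-22384} + \frac{91}{12264}\right) - 36687 = \left(9971 \left(- \frac{1}{22384}\right) + 91 \cdot \frac{1}{12264}\right) - 36687 = \left(- \frac{9971}{22384} + \frac{13}{1752}\right) - 36687 = - \frac{2147275}{4902096} - 36687 = - \frac{179845343227}{4902096}$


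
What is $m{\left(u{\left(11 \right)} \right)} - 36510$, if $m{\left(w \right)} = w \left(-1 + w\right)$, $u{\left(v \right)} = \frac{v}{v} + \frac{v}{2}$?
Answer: $- \frac{145897}{4} \approx -36474.0$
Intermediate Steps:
$u{\left(v \right)} = 1 + \frac{v}{2}$ ($u{\left(v \right)} = 1 + v \frac{1}{2} = 1 + \frac{v}{2}$)
$m{\left(u{\left(11 \right)} \right)} - 36510 = \left(1 + \frac{1}{2} \cdot 11\right) \left(-1 + \left(1 + \frac{1}{2} \cdot 11\right)\right) - 36510 = \left(1 + \frac{11}{2}\right) \left(-1 + \left(1 + \frac{11}{2}\right)\right) - 36510 = \frac{13 \left(-1 + \frac{13}{2}\right)}{2} - 36510 = \frac{13}{2} \cdot \frac{11}{2} - 36510 = \frac{143}{4} - 36510 = - \frac{145897}{4}$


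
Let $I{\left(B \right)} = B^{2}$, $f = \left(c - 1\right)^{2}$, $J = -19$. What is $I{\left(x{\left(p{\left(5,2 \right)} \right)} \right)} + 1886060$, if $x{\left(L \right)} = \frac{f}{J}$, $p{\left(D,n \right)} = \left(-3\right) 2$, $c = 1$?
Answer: $1886060$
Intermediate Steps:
$f = 0$ ($f = \left(1 - 1\right)^{2} = 0^{2} = 0$)
$p{\left(D,n \right)} = -6$
$x{\left(L \right)} = 0$ ($x{\left(L \right)} = \frac{0}{-19} = 0 \left(- \frac{1}{19}\right) = 0$)
$I{\left(x{\left(p{\left(5,2 \right)} \right)} \right)} + 1886060 = 0^{2} + 1886060 = 0 + 1886060 = 1886060$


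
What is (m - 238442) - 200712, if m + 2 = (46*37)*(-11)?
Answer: -457878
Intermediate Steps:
m = -18724 (m = -2 + (46*37)*(-11) = -2 + 1702*(-11) = -2 - 18722 = -18724)
(m - 238442) - 200712 = (-18724 - 238442) - 200712 = -257166 - 200712 = -457878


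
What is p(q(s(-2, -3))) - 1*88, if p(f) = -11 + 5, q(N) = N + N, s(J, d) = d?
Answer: -94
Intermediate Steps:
q(N) = 2*N
p(f) = -6
p(q(s(-2, -3))) - 1*88 = -6 - 1*88 = -6 - 88 = -94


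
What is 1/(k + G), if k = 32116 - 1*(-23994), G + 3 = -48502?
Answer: 1/7605 ≈ 0.00013149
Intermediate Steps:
G = -48505 (G = -3 - 48502 = -48505)
k = 56110 (k = 32116 + 23994 = 56110)
1/(k + G) = 1/(56110 - 48505) = 1/7605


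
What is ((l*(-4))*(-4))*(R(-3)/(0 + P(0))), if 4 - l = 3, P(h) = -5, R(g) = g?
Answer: 48/5 ≈ 9.6000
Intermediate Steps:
l = 1 (l = 4 - 1*3 = 4 - 3 = 1)
((l*(-4))*(-4))*(R(-3)/(0 + P(0))) = ((1*(-4))*(-4))*(-3/(0 - 5)) = (-4*(-4))*(-3/(-5)) = 16*(-3*(-1/5)) = 16*(3/5) = 48/5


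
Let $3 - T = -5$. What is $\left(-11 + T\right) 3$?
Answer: $-9$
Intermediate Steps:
$T = 8$ ($T = 3 - -5 = 3 + 5 = 8$)
$\left(-11 + T\right) 3 = \left(-11 + 8\right) 3 = \left(-3\right) 3 = -9$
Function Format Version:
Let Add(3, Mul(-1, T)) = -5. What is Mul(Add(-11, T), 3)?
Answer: -9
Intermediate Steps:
T = 8 (T = Add(3, Mul(-1, -5)) = Add(3, 5) = 8)
Mul(Add(-11, T), 3) = Mul(Add(-11, 8), 3) = Mul(-3, 3) = -9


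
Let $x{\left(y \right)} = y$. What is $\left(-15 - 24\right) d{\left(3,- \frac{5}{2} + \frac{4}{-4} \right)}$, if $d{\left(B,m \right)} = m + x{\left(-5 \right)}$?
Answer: $\frac{663}{2} \approx 331.5$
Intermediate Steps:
$d{\left(B,m \right)} = -5 + m$ ($d{\left(B,m \right)} = m - 5 = -5 + m$)
$\left(-15 - 24\right) d{\left(3,- \frac{5}{2} + \frac{4}{-4} \right)} = \left(-15 - 24\right) \left(-5 + \left(- \frac{5}{2} + \frac{4}{-4}\right)\right) = - 39 \left(-5 + \left(\left(-5\right) \frac{1}{2} + 4 \left(- \frac{1}{4}\right)\right)\right) = - 39 \left(-5 - \frac{7}{2}\right) = \left(-39\right) \left(- \frac{17}{2}\right) = \frac{663}{2}$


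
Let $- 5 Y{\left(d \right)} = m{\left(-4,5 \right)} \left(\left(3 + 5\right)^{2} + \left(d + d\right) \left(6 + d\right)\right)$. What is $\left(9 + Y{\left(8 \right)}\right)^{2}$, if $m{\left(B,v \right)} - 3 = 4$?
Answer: $\frac{3884841}{25} \approx 1.5539 \cdot 10^{5}$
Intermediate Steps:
$m{\left(B,v \right)} = 7$ ($m{\left(B,v \right)} = 3 + 4 = 7$)
$Y{\left(d \right)} = - \frac{448}{5} - \frac{14 d \left(6 + d\right)}{5}$ ($Y{\left(d \right)} = - \frac{7 \left(\left(3 + 5\right)^{2} + \left(d + d\right) \left(6 + d\right)\right)}{5} = - \frac{7 \left(8^{2} + 2 d \left(6 + d\right)\right)}{5} = - \frac{7 \left(64 + 2 d \left(6 + d\right)\right)}{5} = - \frac{448 + 14 d \left(6 + d\right)}{5} = - \frac{448}{5} - \frac{14 d \left(6 + d\right)}{5}$)
$\left(9 + Y{\left(8 \right)}\right)^{2} = \left(9 - \left(224 + \frac{896}{5}\right)\right)^{2} = \left(9 - \frac{2016}{5}\right)^{2} = \left(- \frac{1971}{5}\right)^{2} = \frac{3884841}{25}$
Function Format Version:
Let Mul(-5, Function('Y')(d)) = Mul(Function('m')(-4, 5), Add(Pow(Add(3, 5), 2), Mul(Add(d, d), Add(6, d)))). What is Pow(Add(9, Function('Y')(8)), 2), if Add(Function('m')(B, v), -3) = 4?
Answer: Rational(3884841, 25) ≈ 1.5539e+5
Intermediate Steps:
Function('m')(B, v) = 7 (Function('m')(B, v) = Add(3, 4) = 7)
Function('Y')(d) = Add(Rational(-448, 5), Mul(Rational(-14, 5), d, Add(6, d))) (Function('Y')(d) = Mul(Rational(-1, 5), Mul(7, Add(Pow(Add(3, 5), 2), Mul(Add(d, d), Add(6, d))))) = Mul(Rational(-1, 5), Mul(7, Add(Pow(8, 2), Mul(Mul(2, d), Add(6, d))))) = Mul(Rational(-1, 5), Mul(7, Add(64, Mul(2, d, Add(6, d))))) = Mul(Rational(-1, 5), Add(448, Mul(14, d, Add(6, d)))) = Add(Rational(-448, 5), Mul(Rational(-14, 5), d, Add(6, d))))
Pow(Add(9, Function('Y')(8)), 2) = Pow(Add(9, Add(Rational(-448, 5), Mul(Rational(-84, 5), 8), Mul(Rational(-14, 5), Pow(8, 2)))), 2) = Pow(Add(9, Add(Rational(-448, 5), Rational(-672, 5), Mul(Rational(-14, 5), 64))), 2) = Pow(Add(9, Add(Rational(-448, 5), Rational(-672, 5), Rational(-896, 5))), 2) = Pow(Add(9, Rational(-2016, 5)), 2) = Pow(Rational(-1971, 5), 2) = Rational(3884841, 25)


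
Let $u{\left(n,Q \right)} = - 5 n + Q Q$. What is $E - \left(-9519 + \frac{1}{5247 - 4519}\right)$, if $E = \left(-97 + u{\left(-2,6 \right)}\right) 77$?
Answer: $\frac{4070975}{728} \approx 5592.0$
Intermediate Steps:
$u{\left(n,Q \right)} = Q^{2} - 5 n$ ($u{\left(n,Q \right)} = - 5 n + Q^{2} = Q^{2} - 5 n$)
$E = -3927$ ($E = \left(-97 - \left(-10 - 6^{2}\right)\right) 77 = \left(-97 + \left(36 + 10\right)\right) 77 = \left(-97 + 46\right) 77 = \left(-51\right) 77 = -3927$)
$E - \left(-9519 + \frac{1}{5247 - 4519}\right) = -3927 - \left(-9519 + \frac{1}{5247 - 4519}\right) = -3927 - \left(-9519 + \frac{1}{728}\right) = -3927 - - \frac{6929831}{728} = -3927 + \frac{6929831}{728} = \frac{4070975}{728}$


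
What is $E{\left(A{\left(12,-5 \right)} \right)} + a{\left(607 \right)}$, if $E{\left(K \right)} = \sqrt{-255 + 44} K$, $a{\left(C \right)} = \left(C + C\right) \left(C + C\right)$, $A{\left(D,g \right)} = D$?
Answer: $1473796 + 12 i \sqrt{211} \approx 1.4738 \cdot 10^{6} + 174.31 i$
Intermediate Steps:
$a{\left(C \right)} = 4 C^{2}$ ($a{\left(C \right)} = 2 C 2 C = 4 C^{2}$)
$E{\left(K \right)} = i K \sqrt{211}$ ($E{\left(K \right)} = \sqrt{-211} K = i \sqrt{211} K = i K \sqrt{211}$)
$E{\left(A{\left(12,-5 \right)} \right)} + a{\left(607 \right)} = i 12 \sqrt{211} + 4 \cdot 607^{2} = 12 i \sqrt{211} + 4 \cdot 368449 = 12 i \sqrt{211} + 1473796 = 1473796 + 12 i \sqrt{211}$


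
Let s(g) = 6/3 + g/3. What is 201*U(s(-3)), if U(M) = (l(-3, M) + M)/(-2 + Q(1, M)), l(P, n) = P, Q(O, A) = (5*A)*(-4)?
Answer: 201/11 ≈ 18.273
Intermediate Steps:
Q(O, A) = -20*A
s(g) = 2 + g/3 (s(g) = 6*(⅓) + g*(⅓) = 2 + g/3)
U(M) = (-3 + M)/(-2 - 20*M)
201*U(s(-3)) = 201*((3 - (2 + (⅓)*(-3)))/(2*(1 + 10*(2 + (⅓)*(-3))))) = 201*((3 - (2 - 1))/(2*(1 + 10*(2 - 1)))) = 201*((3 - 1*1)/(2*(1 + 10*1))) = 201*((3 - 1)/(2*(1 + 10))) = 201*((½)*2/11) = 201*((½)*(1/11)*2) = 201*(1/11) = 201/11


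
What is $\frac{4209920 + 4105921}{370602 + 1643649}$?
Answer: $\frac{2771947}{671417} \approx 4.1285$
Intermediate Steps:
$\frac{4209920 + 4105921}{370602 + 1643649} = \frac{8315841}{2014251} = 8315841 \cdot \frac{1}{2014251} = \frac{2771947}{671417}$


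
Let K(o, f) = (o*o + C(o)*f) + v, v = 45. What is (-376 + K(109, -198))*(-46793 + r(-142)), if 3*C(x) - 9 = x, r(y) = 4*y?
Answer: -178172082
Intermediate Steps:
C(x) = 3 + x/3
K(o, f) = 45 + o² + f*(3 + o/3) (K(o, f) = (o*o + (3 + o/3)*f) + 45 = (o² + f*(3 + o/3)) + 45 = 45 + o² + f*(3 + o/3))
(-376 + K(109, -198))*(-46793 + r(-142)) = (-376 + (45 + 109² + (⅓)*(-198)*(9 + 109)))*(-46793 + 4*(-142)) = (-376 + (45 + 11881 + (⅓)*(-198)*118))*(-46793 - 568) = (-376 + (45 + 11881 - 7788))*(-47361) = (-376 + 4138)*(-47361) = 3762*(-47361) = -178172082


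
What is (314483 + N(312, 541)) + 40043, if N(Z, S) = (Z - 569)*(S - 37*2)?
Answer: 234507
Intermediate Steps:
N(Z, S) = (-569 + Z)*(-74 + S) (N(Z, S) = (-569 + Z)*(S - 74) = (-569 + Z)*(-74 + S))
(314483 + N(312, 541)) + 40043 = (314483 + (42106 - 569*541 - 74*312 + 541*312)) + 40043 = (314483 + (42106 - 307829 - 23088 + 168792)) + 40043 = (314483 - 120019) + 40043 = 194464 + 40043 = 234507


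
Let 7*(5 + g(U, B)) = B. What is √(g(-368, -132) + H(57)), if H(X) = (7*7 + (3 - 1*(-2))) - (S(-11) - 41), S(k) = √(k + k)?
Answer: √(3486 - 49*I*√22)/7 ≈ 8.4392 - 0.27789*I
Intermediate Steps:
g(U, B) = -5 + B/7
S(k) = √2*√k (S(k) = √(2*k) = √2*√k)
H(X) = 95 - I*√22 (H(X) = (7*7 + (3 - 1*(-2))) - (√2*√(-11) - 41) = (49 + (3 + 2)) - (√2*(I*√11) - 41) = (49 + 5) - (I*√22 - 41) = 54 - (-41 + I*√22) = 54 + (41 - I*√22) = 95 - I*√22)
√(g(-368, -132) + H(57)) = √((-5 + (⅐)*(-132)) + (95 - I*√22)) = √((-5 - 132/7) + (95 - I*√22)) = √(-167/7 + (95 - I*√22)) = √(498/7 - I*√22)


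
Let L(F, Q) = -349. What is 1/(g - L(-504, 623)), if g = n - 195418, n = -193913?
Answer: -1/388982 ≈ -2.5708e-6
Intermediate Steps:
g = -389331 (g = -193913 - 195418 = -389331)
1/(g - L(-504, 623)) = 1/(-389331 - 1*(-349)) = 1/(-389331 + 349) = 1/(-388982) = -1/388982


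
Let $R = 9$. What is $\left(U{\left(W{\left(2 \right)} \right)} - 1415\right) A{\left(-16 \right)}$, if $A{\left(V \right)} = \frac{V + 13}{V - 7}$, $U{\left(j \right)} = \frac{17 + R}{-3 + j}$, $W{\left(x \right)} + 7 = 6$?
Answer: $- \frac{8529}{46} \approx -185.41$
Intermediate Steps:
$W{\left(x \right)} = -1$ ($W{\left(x \right)} = -7 + 6 = -1$)
$U{\left(j \right)} = \frac{26}{-3 + j}$ ($U{\left(j \right)} = \frac{17 + 9}{-3 + j} = \frac{26}{-3 + j}$)
$A{\left(V \right)} = \frac{13 + V}{-7 + V}$
$\left(U{\left(W{\left(2 \right)} \right)} - 1415\right) A{\left(-16 \right)} = \left(\frac{26}{-3 - 1} - 1415\right) \frac{13 - 16}{-7 - 16} = \left(\frac{26}{-4} - 1415\right) \frac{1}{-23} \left(-3\right) = \left(26 \left(- \frac{1}{4}\right) - 1415\right) \left(\left(- \frac{1}{23}\right) \left(-3\right)\right) = \left(- \frac{13}{2} - 1415\right) \frac{3}{23} = \left(- \frac{2843}{2}\right) \frac{3}{23} = - \frac{8529}{46}$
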